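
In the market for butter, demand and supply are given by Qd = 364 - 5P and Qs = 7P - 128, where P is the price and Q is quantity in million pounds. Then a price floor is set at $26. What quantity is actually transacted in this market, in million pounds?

159

Without the control the market clears where 364 - 5P = 7P - 128, i.e. P* = 41 and Q* = 159.
The floor of 26 is below the equilibrium price 41, so it is not binding; the market clears at P* = 41, Q* = 159.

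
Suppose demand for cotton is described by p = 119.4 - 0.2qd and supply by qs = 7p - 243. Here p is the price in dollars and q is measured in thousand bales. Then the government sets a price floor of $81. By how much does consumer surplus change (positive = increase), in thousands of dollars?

-2414.5

Rearranging demand gives qd = 597 - 5p. Setting quantity demanded equal to quantity supplied, 597 - 5p = 7p - 243, gives p* = 70 and q* = 247.
The floor of 81 is above the equilibrium price 70, so it binds.
At p = 81: qd = 597 - 5·81 = 192 and qs = 7·81 - 243 = 324.
Consumer surplus without the control is ½ · (119.4 - 70) · 247 = 6100.9.
With the floor, consumers buy 192 units at 81, so CS = ½ · (119.4 - 81) · 192 = 3686.4.
Change in consumer surplus = 3686.4 - 6100.9 = -2414.5.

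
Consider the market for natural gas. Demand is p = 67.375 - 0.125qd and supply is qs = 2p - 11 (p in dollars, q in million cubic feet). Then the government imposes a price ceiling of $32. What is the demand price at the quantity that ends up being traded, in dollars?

Rearranging demand gives qd = 539 - 8p. Equilibrium: 539 - 8p = 2p - 11, so 550 = 10p and p* = 55, q* = 99.
Because the ceiling (32) lies below the market-clearing price, it is binding.
At p = 32: qd = 539 - 8·32 = 283 and qs = 2·32 - 11 = 53.
Only 53 units reach the market. On the demand curve, the marginal buyer's willingness to pay at q = 53 is (539 - 53)/8 = 60.75.

60.75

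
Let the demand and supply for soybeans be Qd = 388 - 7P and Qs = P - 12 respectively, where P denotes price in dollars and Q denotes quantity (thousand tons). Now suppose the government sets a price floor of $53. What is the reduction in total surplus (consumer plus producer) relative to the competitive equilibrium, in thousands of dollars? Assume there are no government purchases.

252

Setting quantity demanded equal to quantity supplied, 388 - 7P = P - 12, gives P* = 50 and Q* = 38.
The floor of 53 is above the equilibrium price 50, so it binds.
At P = 53: Qd = 388 - 7·53 = 17 and Qs = 53 - 12 = 41.
Quantity traded falls to 17. At Q = 17 the demand price is (388 - 17)/7 = 53 and the supply price is 12 + 17 = 29.
Deadweight loss = ½ · (53 - 29) · (38 - 17) = ½ · 24 · 21 = 252.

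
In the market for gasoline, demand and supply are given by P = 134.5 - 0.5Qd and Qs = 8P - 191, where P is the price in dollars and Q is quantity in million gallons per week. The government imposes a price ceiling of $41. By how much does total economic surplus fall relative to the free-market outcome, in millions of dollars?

500

Rearranging demand gives Qd = 269 - 2P. Without the control the market clears where 269 - 2P = 8P - 191, i.e. P* = 46 and Q* = 177.
The ceiling of 41 is below the equilibrium price 46, so it binds.
At P = 41: Qd = 269 - 2·41 = 187 and Qs = 8·41 - 191 = 137.
Quantity traded falls to 137. At Q = 137 the demand price is (269 - 137)/2 = 66 and the supply price is (191 + 137)/8 = 41.
Deadweight loss = ½ · (66 - 41) · (177 - 137) = ½ · 25 · 40 = 500.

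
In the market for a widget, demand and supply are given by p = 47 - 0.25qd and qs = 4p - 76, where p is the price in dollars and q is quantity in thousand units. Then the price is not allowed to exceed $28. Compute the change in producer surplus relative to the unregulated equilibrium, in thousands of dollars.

-230

Rearranging demand gives qd = 188 - 4p. Equilibrium: 188 - 4p = 4p - 76, so 264 = 8p and p* = 33, q* = 56.
The ceiling of 28 is below the equilibrium price 33, so it binds.
At p = 28: qd = 188 - 4·28 = 76 and qs = 4·28 - 76 = 36.
Producer surplus without the control is ½ · (33 - 19) · 56 = 392.
With the ceiling, producers sell 36 units at 28, so PS = ½ · (28 - 19) · 36 = 162.
Change in producer surplus = 162 - 392 = -230.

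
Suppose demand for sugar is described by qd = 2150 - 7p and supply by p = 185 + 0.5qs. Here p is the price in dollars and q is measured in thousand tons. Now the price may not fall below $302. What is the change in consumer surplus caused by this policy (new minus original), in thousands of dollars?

Rearranging supply gives qs = 2p - 370. In a free market, 2150 - 7p = 2p - 370 gives the equilibrium p* = 280, q* = 190.
Because the floor (302) lies above the market-clearing price, it is binding.
At p = 302: qd = 2150 - 7·302 = 36 and qs = 2·302 - 370 = 234.
Consumer surplus without the control is ½ · (2150/7 - 280) · 190 = 18050/7.
With the floor, consumers buy 36 units at 302, so CS = ½ · (2150/7 - 302) · 36 = 648/7.
Change in consumer surplus = 648/7 - 18050/7 = -2486.

-2486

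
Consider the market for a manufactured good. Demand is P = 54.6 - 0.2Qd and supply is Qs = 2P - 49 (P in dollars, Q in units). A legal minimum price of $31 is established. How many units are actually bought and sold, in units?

43

Rearranging demand gives Qd = 273 - 5P. Equilibrium: 273 - 5P = 2P - 49, so 322 = 7P and P* = 46, Q* = 43.
Since 31 is below P* = 46, the floor does not bind and the free-market outcome prevails.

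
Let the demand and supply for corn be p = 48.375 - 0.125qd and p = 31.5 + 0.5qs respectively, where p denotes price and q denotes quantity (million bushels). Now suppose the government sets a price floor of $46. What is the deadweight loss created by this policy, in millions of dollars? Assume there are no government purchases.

Rearranging demand gives qd = 387 - 8p; rearranging supply gives qs = 2p - 63. Setting quantity demanded equal to quantity supplied, 387 - 8p = 2p - 63, gives p* = 45 and q* = 27.
The floor of 46 is above the equilibrium price 45, so it binds.
At p = 46: qd = 387 - 8·46 = 19 and qs = 2·46 - 63 = 29.
Quantity traded falls to 19. At q = 19 the demand price is (387 - 19)/8 = 46 and the supply price is (63 + 19)/2 = 41.
Deadweight loss = ½ · (46 - 41) · (27 - 19) = ½ · 5 · 8 = 20.

20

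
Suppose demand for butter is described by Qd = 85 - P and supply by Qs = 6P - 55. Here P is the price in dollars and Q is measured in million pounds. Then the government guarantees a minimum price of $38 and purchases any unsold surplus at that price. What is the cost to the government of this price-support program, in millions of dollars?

4788

Equilibrium: 85 - P = 6P - 55, so 140 = 7P and P* = 20, Q* = 65.
Because the floor (38) lies above the market-clearing price, it is binding.
At P = 38: Qd = 85 - 38 = 47 and Qs = 6·38 - 55 = 173.
Surplus = Qs - Qd = 126.
Government expenditure = surplus × support price = 126 × 38 = 4788.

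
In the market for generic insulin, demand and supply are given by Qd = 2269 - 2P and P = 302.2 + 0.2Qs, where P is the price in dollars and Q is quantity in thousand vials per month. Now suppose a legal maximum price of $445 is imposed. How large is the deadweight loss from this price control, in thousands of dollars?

Rearranging supply gives Qs = 5P - 1511. Without the control the market clears where 2269 - 2P = 5P - 1511, i.e. P* = 540 and Q* = 1189.
Since 445 < 540, the ceiling is binding.
At P = 445: Qd = 2269 - 2·445 = 1379 and Qs = 5·445 - 1511 = 714.
Quantity traded falls to 714. At Q = 714 the demand price is (2269 - 714)/2 = 777.5 and the supply price is (1511 + 714)/5 = 445.
Deadweight loss = ½ · (777.5 - 445) · (1189 - 714) = ½ · 332.5 · 475 = 78968.75.

78968.75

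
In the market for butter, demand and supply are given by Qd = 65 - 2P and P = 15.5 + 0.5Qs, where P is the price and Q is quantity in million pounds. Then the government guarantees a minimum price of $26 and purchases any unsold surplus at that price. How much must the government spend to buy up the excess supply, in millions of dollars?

208

Rearranging supply gives Qs = 2P - 31. Equilibrium: 65 - 2P = 2P - 31, so 96 = 4P and P* = 24, Q* = 17.
Since 26 > 24, the floor is binding.
At P = 26: Qd = 65 - 2·26 = 13 and Qs = 2·26 - 31 = 21.
Surplus = Qs - Qd = 8.
Government expenditure = surplus × support price = 8 × 26 = 208.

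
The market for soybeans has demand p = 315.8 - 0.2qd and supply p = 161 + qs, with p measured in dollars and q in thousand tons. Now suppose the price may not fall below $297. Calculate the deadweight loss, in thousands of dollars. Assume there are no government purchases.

735

Rearranging demand gives qd = 1579 - 5p; rearranging supply gives qs = p - 161. In a free market, 1579 - 5p = p - 161 gives the equilibrium p* = 290, q* = 129.
The floor of 297 is above the equilibrium price 290, so it binds.
At p = 297: qd = 1579 - 5·297 = 94 and qs = 297 - 161 = 136.
Quantity traded falls to 94. At q = 94 the demand price is (1579 - 94)/5 = 297 and the supply price is 161 + 94 = 255.
Deadweight loss = ½ · (297 - 255) · (129 - 94) = ½ · 42 · 35 = 735.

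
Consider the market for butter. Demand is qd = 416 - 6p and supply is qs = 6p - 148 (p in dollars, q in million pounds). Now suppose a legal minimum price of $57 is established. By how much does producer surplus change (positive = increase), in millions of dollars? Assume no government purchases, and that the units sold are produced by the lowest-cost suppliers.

440

Equilibrium: 416 - 6p = 6p - 148, so 564 = 12p and p* = 47, q* = 134.
Since 57 > 47, the floor is binding.
At p = 57: qd = 416 - 6·57 = 74 and qs = 6·57 - 148 = 194.
Producer surplus without the control is ½ · (47 - 74/3) · 134 = 4489/3.
With the floor, 74 units are sold at 57. The supply price at q = 74 is 37, so PS = ½ · [(57 - 74/3) + (57 - 37)] · 74 = 5809/3.
Change in producer surplus = 5809/3 - 4489/3 = 440.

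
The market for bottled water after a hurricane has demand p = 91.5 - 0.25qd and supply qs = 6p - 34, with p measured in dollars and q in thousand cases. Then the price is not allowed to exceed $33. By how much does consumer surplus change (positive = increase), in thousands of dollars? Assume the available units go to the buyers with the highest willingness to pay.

927.5

Rearranging demand gives qd = 366 - 4p. Without the control the market clears where 366 - 4p = 6p - 34, i.e. p* = 40 and q* = 206.
Since 33 < 40, the ceiling is binding.
At p = 33: qd = 366 - 4·33 = 234 and qs = 6·33 - 34 = 164.
Consumer surplus without the control is ½ · (91.5 - 40) · 206 = 5304.5.
With the ceiling, 164 units are sold at 33 (assume they go to the highest-value buyers). The demand price at q = 164 is 50.5, so CS = ½ · [(91.5 - 33) + (50.5 - 33)] · 164 = 6232.
Change in consumer surplus = 6232 - 5304.5 = 927.5.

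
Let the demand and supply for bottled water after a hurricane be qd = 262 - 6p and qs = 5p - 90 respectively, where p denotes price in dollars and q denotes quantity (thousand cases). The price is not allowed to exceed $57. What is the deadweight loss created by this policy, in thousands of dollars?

In a free market, 262 - 6p = 5p - 90 gives the equilibrium p* = 32, q* = 70.
The ceiling of 57 is above the equilibrium price 32, so it is not binding; the market clears at p* = 32, q* = 70.
Since the control does not bind, no trades are prevented and deadweight loss is zero.

0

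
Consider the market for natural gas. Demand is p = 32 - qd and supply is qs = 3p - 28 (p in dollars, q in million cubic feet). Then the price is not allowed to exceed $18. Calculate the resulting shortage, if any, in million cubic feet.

Rearranging demand gives qd = 32 - p. Setting quantity demanded equal to quantity supplied, 32 - p = 3p - 28, gives p* = 15 and q* = 17.
The ceiling of 18 is above the equilibrium price 15, so it is not binding; the market clears at p* = 15, q* = 17.
Since the control does not bind, there is no shortage.

0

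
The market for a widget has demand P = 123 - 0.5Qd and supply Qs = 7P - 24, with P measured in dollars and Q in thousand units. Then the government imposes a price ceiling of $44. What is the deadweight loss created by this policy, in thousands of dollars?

Rearranging demand gives Qd = 246 - 2P. In a free market, 246 - 2P = 7P - 24 gives the equilibrium P* = 30, Q* = 186.
Since 44 is above P* = 30, the ceiling does not bind and the free-market outcome prevails.
Since the control does not bind, no trades are prevented and deadweight loss is zero.

0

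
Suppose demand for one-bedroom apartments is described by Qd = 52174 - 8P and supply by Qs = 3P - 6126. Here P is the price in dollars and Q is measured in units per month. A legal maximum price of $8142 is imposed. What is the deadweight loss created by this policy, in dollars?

0

Setting quantity demanded equal to quantity supplied, 52174 - 8P = 3P - 6126, gives P* = 5300 and Q* = 9774.
Since 8142 is above P* = 5300, the ceiling does not bind and the free-market outcome prevails.
Since the control does not bind, no trades are prevented and deadweight loss is zero.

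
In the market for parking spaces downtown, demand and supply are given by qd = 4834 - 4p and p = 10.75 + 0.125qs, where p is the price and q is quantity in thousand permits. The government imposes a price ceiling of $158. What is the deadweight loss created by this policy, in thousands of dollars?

762048

Rearranging supply gives qs = 8p - 86. Setting quantity demanded equal to quantity supplied, 4834 - 4p = 8p - 86, gives p* = 410 and q* = 3194.
The ceiling of 158 is below the equilibrium price 410, so it binds.
At p = 158: qd = 4834 - 4·158 = 4202 and qs = 8·158 - 86 = 1178.
Quantity traded falls to 1178. At q = 1178 the demand price is (4834 - 1178)/4 = 914 and the supply price is (86 + 1178)/8 = 158.
Deadweight loss = ½ · (914 - 158) · (3194 - 1178) = ½ · 756 · 2016 = 762048.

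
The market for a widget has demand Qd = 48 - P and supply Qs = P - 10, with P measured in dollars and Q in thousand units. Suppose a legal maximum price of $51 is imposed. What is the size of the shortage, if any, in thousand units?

0

In a free market, 48 - P = P - 10 gives the equilibrium P* = 29, Q* = 19.
Since 51 is above P* = 29, the ceiling does not bind and the free-market outcome prevails.
Since the control does not bind, there is no shortage.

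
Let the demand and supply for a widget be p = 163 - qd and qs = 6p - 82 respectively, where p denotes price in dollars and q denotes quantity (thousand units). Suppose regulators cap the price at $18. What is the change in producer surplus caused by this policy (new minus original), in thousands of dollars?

Rearranging demand gives qd = 163 - p. Equilibrium: 163 - p = 6p - 82, so 245 = 7p and p* = 35, q* = 128.
Since 18 < 35, the ceiling is binding.
At p = 18: qd = 163 - 18 = 145 and qs = 6·18 - 82 = 26.
Producer surplus without the control is ½ · (35 - 41/3) · 128 = 4096/3.
With the ceiling, producers sell 26 units at 18, so PS = ½ · (18 - 41/3) · 26 = 169/3.
Change in producer surplus = 169/3 - 4096/3 = -1309.

-1309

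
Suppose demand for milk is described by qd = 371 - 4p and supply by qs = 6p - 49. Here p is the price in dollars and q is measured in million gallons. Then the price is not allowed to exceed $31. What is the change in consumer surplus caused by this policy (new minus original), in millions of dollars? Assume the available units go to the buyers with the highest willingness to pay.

962.5

Equilibrium: 371 - 4p = 6p - 49, so 420 = 10p and p* = 42, q* = 203.
Because the ceiling (31) lies below the market-clearing price, it is binding.
At p = 31: qd = 371 - 4·31 = 247 and qs = 6·31 - 49 = 137.
Consumer surplus without the control is ½ · (92.75 - 42) · 203 = 5151.125.
With the ceiling, 137 units are sold at 31 (assume they go to the highest-value buyers). The demand price at q = 137 is 58.5, so CS = ½ · [(92.75 - 31) + (58.5 - 31)] · 137 = 6113.625.
Change in consumer surplus = 6113.625 - 5151.125 = 962.5.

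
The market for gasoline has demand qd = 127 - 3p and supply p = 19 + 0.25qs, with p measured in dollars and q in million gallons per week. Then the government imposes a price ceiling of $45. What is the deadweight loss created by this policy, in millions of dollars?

0

Rearranging supply gives qs = 4p - 76. Without the control the market clears where 127 - 3p = 4p - 76, i.e. p* = 29 and q* = 40.
Since 45 is above p* = 29, the ceiling does not bind and the free-market outcome prevails.
Since the control does not bind, no trades are prevented and deadweight loss is zero.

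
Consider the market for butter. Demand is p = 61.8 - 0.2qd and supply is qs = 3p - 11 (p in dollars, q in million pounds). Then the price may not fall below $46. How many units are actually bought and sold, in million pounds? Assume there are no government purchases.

Rearranging demand gives qd = 309 - 5p. In a free market, 309 - 5p = 3p - 11 gives the equilibrium p* = 40, q* = 109.
Because the floor (46) lies above the market-clearing price, it is binding.
At p = 46: qd = 309 - 5·46 = 79 and qs = 3·46 - 11 = 127.
The quantity actually transacted is the short side, demand: 79.

79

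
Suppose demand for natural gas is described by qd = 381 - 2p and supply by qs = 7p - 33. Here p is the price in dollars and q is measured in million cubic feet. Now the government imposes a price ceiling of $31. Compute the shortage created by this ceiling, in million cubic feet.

Equilibrium: 381 - 2p = 7p - 33, so 414 = 9p and p* = 46, q* = 289.
The ceiling of 31 is below the equilibrium price 46, so it binds.
At p = 31: qd = 381 - 2·31 = 319 and qs = 7·31 - 33 = 184.
Shortage = qd - qs = 319 - 184 = 135.

135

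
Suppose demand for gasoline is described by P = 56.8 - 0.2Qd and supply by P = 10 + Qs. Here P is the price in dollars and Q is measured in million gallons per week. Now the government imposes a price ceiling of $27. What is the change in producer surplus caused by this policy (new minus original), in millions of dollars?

Rearranging demand gives Qd = 284 - 5P; rearranging supply gives Qs = P - 10. Equilibrium: 284 - 5P = P - 10, so 294 = 6P and P* = 49, Q* = 39.
Because the ceiling (27) lies below the market-clearing price, it is binding.
At P = 27: Qd = 284 - 5·27 = 149 and Qs = 27 - 10 = 17.
Producer surplus without the control is ½ · (49 - 10) · 39 = 760.5.
With the ceiling, producers sell 17 units at 27, so PS = ½ · (27 - 10) · 17 = 144.5.
Change in producer surplus = 144.5 - 760.5 = -616.

-616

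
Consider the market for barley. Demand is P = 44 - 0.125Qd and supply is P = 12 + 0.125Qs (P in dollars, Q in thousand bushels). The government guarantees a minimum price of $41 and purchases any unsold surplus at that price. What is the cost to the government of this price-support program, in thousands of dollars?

Rearranging demand gives Qd = 352 - 8P; rearranging supply gives Qs = 8P - 96. Equilibrium: 352 - 8P = 8P - 96, so 448 = 16P and P* = 28, Q* = 128.
Because the floor (41) lies above the market-clearing price, it is binding.
At P = 41: Qd = 352 - 8·41 = 24 and Qs = 8·41 - 96 = 232.
Surplus = Qs - Qd = 208.
Government expenditure = surplus × support price = 208 × 41 = 8528.

8528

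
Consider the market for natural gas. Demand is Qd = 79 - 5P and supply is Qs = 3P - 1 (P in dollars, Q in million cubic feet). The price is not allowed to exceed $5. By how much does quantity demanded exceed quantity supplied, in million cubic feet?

40

Without the control the market clears where 79 - 5P = 3P - 1, i.e. P* = 10 and Q* = 29.
Because the ceiling (5) lies below the market-clearing price, it is binding.
At P = 5: Qd = 79 - 5·5 = 54 and Qs = 3·5 - 1 = 14.
Shortage = Qd - Qs = 54 - 14 = 40.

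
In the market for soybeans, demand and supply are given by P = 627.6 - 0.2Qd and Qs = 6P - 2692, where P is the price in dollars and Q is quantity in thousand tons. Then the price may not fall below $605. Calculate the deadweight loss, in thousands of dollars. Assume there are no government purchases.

25781.25

Rearranging demand gives Qd = 3138 - 5P. Equilibrium: 3138 - 5P = 6P - 2692, so 5830 = 11P and P* = 530, Q* = 488.
Because the floor (605) lies above the market-clearing price, it is binding.
At P = 605: Qd = 3138 - 5·605 = 113 and Qs = 6·605 - 2692 = 938.
Quantity traded falls to 113. At Q = 113 the demand price is (3138 - 113)/5 = 605 and the supply price is (2692 + 113)/6 = 467.5.
Deadweight loss = ½ · (605 - 467.5) · (488 - 113) = ½ · 137.5 · 375 = 25781.25.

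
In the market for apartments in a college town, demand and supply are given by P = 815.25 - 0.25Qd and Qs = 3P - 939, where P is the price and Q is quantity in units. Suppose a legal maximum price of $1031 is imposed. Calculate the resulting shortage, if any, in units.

Rearranging demand gives Qd = 3261 - 4P. In a free market, 3261 - 4P = 3P - 939 gives the equilibrium P* = 600, Q* = 861.
Since 1031 is above P* = 600, the ceiling does not bind and the free-market outcome prevails.
Since the control does not bind, there is no shortage.

0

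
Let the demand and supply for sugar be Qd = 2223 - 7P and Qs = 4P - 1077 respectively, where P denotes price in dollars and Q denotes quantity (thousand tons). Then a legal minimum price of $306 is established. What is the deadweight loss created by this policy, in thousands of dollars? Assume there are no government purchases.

346.5

Without the control the market clears where 2223 - 7P = 4P - 1077, i.e. P* = 300 and Q* = 123.
Because the floor (306) lies above the market-clearing price, it is binding.
At P = 306: Qd = 2223 - 7·306 = 81 and Qs = 4·306 - 1077 = 147.
Quantity traded falls to 81. At Q = 81 the demand price is (2223 - 81)/7 = 306 and the supply price is (1077 + 81)/4 = 289.5.
Deadweight loss = ½ · (306 - 289.5) · (123 - 81) = ½ · 16.5 · 42 = 346.5.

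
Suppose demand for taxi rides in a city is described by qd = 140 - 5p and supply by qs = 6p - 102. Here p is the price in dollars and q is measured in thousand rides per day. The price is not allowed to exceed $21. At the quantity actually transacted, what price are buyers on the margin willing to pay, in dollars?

Without the control the market clears where 140 - 5p = 6p - 102, i.e. p* = 22 and q* = 30.
The ceiling of 21 is below the equilibrium price 22, so it binds.
At p = 21: qd = 140 - 5·21 = 35 and qs = 6·21 - 102 = 24.
Only 24 units reach the market. On the demand curve, the marginal buyer's willingness to pay at q = 24 is (140 - 24)/5 = 23.2.

23.2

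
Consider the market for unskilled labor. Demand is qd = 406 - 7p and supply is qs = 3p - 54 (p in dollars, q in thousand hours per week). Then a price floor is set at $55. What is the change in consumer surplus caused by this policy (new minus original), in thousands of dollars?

-472.5

In a free market, 406 - 7p = 3p - 54 gives the equilibrium p* = 46, q* = 84.
The floor of 55 is above the equilibrium price 46, so it binds.
At p = 55: qd = 406 - 7·55 = 21 and qs = 3·55 - 54 = 111.
Consumer surplus without the control is ½ · (58 - 46) · 84 = 504.
With the floor, consumers buy 21 units at 55, so CS = ½ · (58 - 55) · 21 = 31.5.
Change in consumer surplus = 31.5 - 504 = -472.5.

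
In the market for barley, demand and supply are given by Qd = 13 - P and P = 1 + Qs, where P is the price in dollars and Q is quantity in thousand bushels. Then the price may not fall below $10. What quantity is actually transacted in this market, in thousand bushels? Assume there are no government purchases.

Rearranging supply gives Qs = P - 1. Equilibrium: 13 - P = P - 1, so 14 = 2P and P* = 7, Q* = 6.
The floor of 10 is above the equilibrium price 7, so it binds.
At P = 10: Qd = 13 - 10 = 3 and Qs = 10 - 1 = 9.
The quantity actually transacted is the short side, demand: 3.

3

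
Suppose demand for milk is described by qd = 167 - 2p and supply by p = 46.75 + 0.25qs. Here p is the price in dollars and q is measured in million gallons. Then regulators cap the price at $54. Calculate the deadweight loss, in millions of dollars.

150

Rearranging supply gives qs = 4p - 187. Without the control the market clears where 167 - 2p = 4p - 187, i.e. p* = 59 and q* = 49.
Since 54 < 59, the ceiling is binding.
At p = 54: qd = 167 - 2·54 = 59 and qs = 4·54 - 187 = 29.
Quantity traded falls to 29. At q = 29 the demand price is (167 - 29)/2 = 69 and the supply price is (187 + 29)/4 = 54.
Deadweight loss = ½ · (69 - 54) · (49 - 29) = ½ · 15 · 20 = 150.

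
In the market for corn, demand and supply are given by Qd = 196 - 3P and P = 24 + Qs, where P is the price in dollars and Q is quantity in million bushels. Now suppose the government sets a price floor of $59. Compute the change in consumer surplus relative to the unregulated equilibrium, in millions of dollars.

Rearranging supply gives Qs = P - 24. Equilibrium: 196 - 3P = P - 24, so 220 = 4P and P* = 55, Q* = 31.
Because the floor (59) lies above the market-clearing price, it is binding.
At P = 59: Qd = 196 - 3·59 = 19 and Qs = 59 - 24 = 35.
Consumer surplus without the control is ½ · (196/3 - 55) · 31 = 961/6.
With the floor, consumers buy 19 units at 59, so CS = ½ · (196/3 - 59) · 19 = 361/6.
Change in consumer surplus = 361/6 - 961/6 = -100.

-100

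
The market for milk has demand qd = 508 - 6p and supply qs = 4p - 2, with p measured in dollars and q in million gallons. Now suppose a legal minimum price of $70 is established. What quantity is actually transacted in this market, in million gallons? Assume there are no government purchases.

Setting quantity demanded equal to quantity supplied, 508 - 6p = 4p - 2, gives p* = 51 and q* = 202.
Since 70 > 51, the floor is binding.
At p = 70: qd = 508 - 6·70 = 88 and qs = 4·70 - 2 = 278.
The quantity actually transacted is the short side, demand: 88.

88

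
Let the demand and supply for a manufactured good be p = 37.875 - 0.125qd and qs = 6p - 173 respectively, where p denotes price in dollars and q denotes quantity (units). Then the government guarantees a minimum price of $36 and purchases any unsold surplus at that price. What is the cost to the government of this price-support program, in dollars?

1008

Rearranging demand gives qd = 303 - 8p. Setting quantity demanded equal to quantity supplied, 303 - 8p = 6p - 173, gives p* = 34 and q* = 31.
Since 36 > 34, the floor is binding.
At p = 36: qd = 303 - 8·36 = 15 and qs = 6·36 - 173 = 43.
Surplus = qs - qd = 28.
Government expenditure = surplus × support price = 28 × 36 = 1008.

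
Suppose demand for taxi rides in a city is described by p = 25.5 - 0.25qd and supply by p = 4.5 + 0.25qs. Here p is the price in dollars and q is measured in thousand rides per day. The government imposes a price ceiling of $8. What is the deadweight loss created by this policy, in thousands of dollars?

Rearranging demand gives qd = 102 - 4p; rearranging supply gives qs = 4p - 18. Equilibrium: 102 - 4p = 4p - 18, so 120 = 8p and p* = 15, q* = 42.
Because the ceiling (8) lies below the market-clearing price, it is binding.
At p = 8: qd = 102 - 4·8 = 70 and qs = 4·8 - 18 = 14.
Quantity traded falls to 14. At q = 14 the demand price is (102 - 14)/4 = 22 and the supply price is (18 + 14)/4 = 8.
Deadweight loss = ½ · (22 - 8) · (42 - 14) = ½ · 14 · 28 = 196.

196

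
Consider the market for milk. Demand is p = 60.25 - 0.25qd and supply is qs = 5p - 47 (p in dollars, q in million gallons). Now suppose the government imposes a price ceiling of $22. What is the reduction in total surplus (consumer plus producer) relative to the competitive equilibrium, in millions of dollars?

562.5

Rearranging demand gives qd = 241 - 4p. Without the control the market clears where 241 - 4p = 5p - 47, i.e. p* = 32 and q* = 113.
Because the ceiling (22) lies below the market-clearing price, it is binding.
At p = 22: qd = 241 - 4·22 = 153 and qs = 5·22 - 47 = 63.
Quantity traded falls to 63. At q = 63 the demand price is (241 - 63)/4 = 44.5 and the supply price is (47 + 63)/5 = 22.
Deadweight loss = ½ · (44.5 - 22) · (113 - 63) = ½ · 22.5 · 50 = 562.5.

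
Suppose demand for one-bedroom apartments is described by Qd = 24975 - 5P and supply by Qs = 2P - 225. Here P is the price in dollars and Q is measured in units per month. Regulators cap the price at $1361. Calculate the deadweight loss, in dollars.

7018369.4

Setting quantity demanded equal to quantity supplied, 24975 - 5P = 2P - 225, gives P* = 3600 and Q* = 6975.
The ceiling of 1361 is below the equilibrium price 3600, so it binds.
At P = 1361: Qd = 24975 - 5·1361 = 18170 and Qs = 2·1361 - 225 = 2497.
Quantity traded falls to 2497. At Q = 2497 the demand price is (24975 - 2497)/5 = 4495.6 and the supply price is (225 + 2497)/2 = 1361.
Deadweight loss = ½ · (4495.6 - 1361) · (6975 - 2497) = ½ · 3134.6 · 4478 = 7018369.4.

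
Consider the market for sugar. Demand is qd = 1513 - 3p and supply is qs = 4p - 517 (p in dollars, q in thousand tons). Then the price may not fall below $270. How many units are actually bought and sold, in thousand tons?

Without the control the market clears where 1513 - 3p = 4p - 517, i.e. p* = 290 and q* = 643.
Since 270 is below p* = 290, the floor does not bind and the free-market outcome prevails.

643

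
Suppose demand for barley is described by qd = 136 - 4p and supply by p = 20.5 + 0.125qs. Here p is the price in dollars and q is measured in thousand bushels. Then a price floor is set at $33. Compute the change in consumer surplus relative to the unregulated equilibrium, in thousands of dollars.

Rearranging supply gives qs = 8p - 164. Without the control the market clears where 136 - 4p = 8p - 164, i.e. p* = 25 and q* = 36.
Since 33 > 25, the floor is binding.
At p = 33: qd = 136 - 4·33 = 4 and qs = 8·33 - 164 = 100.
Consumer surplus without the control is ½ · (34 - 25) · 36 = 162.
With the floor, consumers buy 4 units at 33, so CS = ½ · (34 - 33) · 4 = 2.
Change in consumer surplus = 2 - 162 = -160.

-160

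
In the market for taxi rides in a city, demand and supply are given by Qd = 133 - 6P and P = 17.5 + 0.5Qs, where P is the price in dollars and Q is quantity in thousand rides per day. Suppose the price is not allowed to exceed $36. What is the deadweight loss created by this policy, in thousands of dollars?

0

Rearranging supply gives Qs = 2P - 35. Setting quantity demanded equal to quantity supplied, 133 - 6P = 2P - 35, gives P* = 21 and Q* = 7.
The ceiling of 36 is above the equilibrium price 21, so it is not binding; the market clears at P* = 21, Q* = 7.
Since the control does not bind, no trades are prevented and deadweight loss is zero.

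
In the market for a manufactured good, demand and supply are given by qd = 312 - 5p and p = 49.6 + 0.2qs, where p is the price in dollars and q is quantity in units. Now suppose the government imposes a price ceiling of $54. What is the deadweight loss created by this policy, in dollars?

Rearranging supply gives qs = 5p - 248. In a free market, 312 - 5p = 5p - 248 gives the equilibrium p* = 56, q* = 32.
Since 54 < 56, the ceiling is binding.
At p = 54: qd = 312 - 5·54 = 42 and qs = 5·54 - 248 = 22.
Quantity traded falls to 22. At q = 22 the demand price is (312 - 22)/5 = 58 and the supply price is (248 + 22)/5 = 54.
Deadweight loss = ½ · (58 - 54) · (32 - 22) = ½ · 4 · 10 = 20.

20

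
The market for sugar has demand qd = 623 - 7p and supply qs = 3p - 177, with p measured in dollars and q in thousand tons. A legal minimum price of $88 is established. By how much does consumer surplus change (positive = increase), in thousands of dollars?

Without the control the market clears where 623 - 7p = 3p - 177, i.e. p* = 80 and q* = 63.
Since 88 > 80, the floor is binding.
At p = 88: qd = 623 - 7·88 = 7 and qs = 3·88 - 177 = 87.
Consumer surplus without the control is ½ · (89 - 80) · 63 = 283.5.
With the floor, consumers buy 7 units at 88, so CS = ½ · (89 - 88) · 7 = 3.5.
Change in consumer surplus = 3.5 - 283.5 = -280.

-280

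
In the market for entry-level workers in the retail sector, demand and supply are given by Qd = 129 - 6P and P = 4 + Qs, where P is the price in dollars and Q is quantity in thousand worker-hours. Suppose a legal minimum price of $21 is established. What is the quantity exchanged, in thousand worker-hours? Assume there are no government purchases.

3

Rearranging supply gives Qs = P - 4. Setting quantity demanded equal to quantity supplied, 129 - 6P = P - 4, gives P* = 19 and Q* = 15.
Since 21 > 19, the floor is binding.
At P = 21: Qd = 129 - 6·21 = 3 and Qs = 21 - 4 = 17.
The quantity actually transacted is the short side, demand: 3.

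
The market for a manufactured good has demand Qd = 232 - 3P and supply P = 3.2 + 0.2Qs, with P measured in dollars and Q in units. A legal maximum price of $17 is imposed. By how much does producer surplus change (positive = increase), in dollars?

Rearranging supply gives Qs = 5P - 16. Equilibrium: 232 - 3P = 5P - 16, so 248 = 8P and P* = 31, Q* = 139.
Since 17 < 31, the ceiling is binding.
At P = 17: Qd = 232 - 3·17 = 181 and Qs = 5·17 - 16 = 69.
Producer surplus without the control is ½ · (31 - 3.2) · 139 = 1932.1.
With the ceiling, producers sell 69 units at 17, so PS = ½ · (17 - 3.2) · 69 = 476.1.
Change in producer surplus = 476.1 - 1932.1 = -1456.

-1456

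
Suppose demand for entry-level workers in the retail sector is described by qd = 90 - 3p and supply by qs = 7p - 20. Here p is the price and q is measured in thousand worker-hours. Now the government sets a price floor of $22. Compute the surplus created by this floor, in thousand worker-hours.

Equilibrium: 90 - 3p = 7p - 20, so 110 = 10p and p* = 11, q* = 57.
Since 22 > 11, the floor is binding.
At p = 22: qd = 90 - 3·22 = 24 and qs = 7·22 - 20 = 134.
Surplus = qs - qd = 134 - 24 = 110.

110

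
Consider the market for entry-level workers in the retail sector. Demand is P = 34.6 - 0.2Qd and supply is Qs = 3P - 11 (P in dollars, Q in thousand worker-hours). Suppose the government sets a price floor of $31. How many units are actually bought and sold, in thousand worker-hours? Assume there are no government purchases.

18

Rearranging demand gives Qd = 173 - 5P. In a free market, 173 - 5P = 3P - 11 gives the equilibrium P* = 23, Q* = 58.
Since 31 > 23, the floor is binding.
At P = 31: Qd = 173 - 5·31 = 18 and Qs = 3·31 - 11 = 82.
The quantity actually transacted is the short side, demand: 18.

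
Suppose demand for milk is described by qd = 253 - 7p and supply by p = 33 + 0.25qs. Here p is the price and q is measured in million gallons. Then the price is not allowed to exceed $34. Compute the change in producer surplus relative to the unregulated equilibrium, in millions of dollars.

-6

Rearranging supply gives qs = 4p - 132. Without the control the market clears where 253 - 7p = 4p - 132, i.e. p* = 35 and q* = 8.
Because the ceiling (34) lies below the market-clearing price, it is binding.
At p = 34: qd = 253 - 7·34 = 15 and qs = 4·34 - 132 = 4.
Producer surplus without the control is ½ · (35 - 33) · 8 = 8.
With the ceiling, producers sell 4 units at 34, so PS = ½ · (34 - 33) · 4 = 2.
Change in producer surplus = 2 - 8 = -6.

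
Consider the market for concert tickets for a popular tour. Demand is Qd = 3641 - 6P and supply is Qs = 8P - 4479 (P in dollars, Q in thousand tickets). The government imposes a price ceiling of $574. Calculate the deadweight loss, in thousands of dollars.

336

Equilibrium: 3641 - 6P = 8P - 4479, so 8120 = 14P and P* = 580, Q* = 161.
The ceiling of 574 is below the equilibrium price 580, so it binds.
At P = 574: Qd = 3641 - 6·574 = 197 and Qs = 8·574 - 4479 = 113.
Quantity traded falls to 113. At Q = 113 the demand price is (3641 - 113)/6 = 588 and the supply price is (4479 + 113)/8 = 574.
Deadweight loss = ½ · (588 - 574) · (161 - 113) = ½ · 14 · 48 = 336.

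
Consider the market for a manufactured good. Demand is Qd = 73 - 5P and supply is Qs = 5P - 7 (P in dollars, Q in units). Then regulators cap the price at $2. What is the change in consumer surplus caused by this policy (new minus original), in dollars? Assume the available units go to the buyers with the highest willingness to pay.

-72

In a free market, 73 - 5P = 5P - 7 gives the equilibrium P* = 8, Q* = 33.
Because the ceiling (2) lies below the market-clearing price, it is binding.
At P = 2: Qd = 73 - 5·2 = 63 and Qs = 5·2 - 7 = 3.
Consumer surplus without the control is ½ · (14.6 - 8) · 33 = 108.9.
With the ceiling, 3 units are sold at 2 (assume they go to the highest-value buyers). The demand price at Q = 3 is 14, so CS = ½ · [(14.6 - 2) + (14 - 2)] · 3 = 36.9.
Change in consumer surplus = 36.9 - 108.9 = -72.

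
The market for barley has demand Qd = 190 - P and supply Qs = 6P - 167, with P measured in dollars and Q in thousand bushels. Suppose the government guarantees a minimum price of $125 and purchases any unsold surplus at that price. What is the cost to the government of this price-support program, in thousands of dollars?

64750

In a free market, 190 - P = 6P - 167 gives the equilibrium P* = 51, Q* = 139.
The floor of 125 is above the equilibrium price 51, so it binds.
At P = 125: Qd = 190 - 125 = 65 and Qs = 6·125 - 167 = 583.
Surplus = Qs - Qd = 518.
Government expenditure = surplus × support price = 518 × 125 = 64750.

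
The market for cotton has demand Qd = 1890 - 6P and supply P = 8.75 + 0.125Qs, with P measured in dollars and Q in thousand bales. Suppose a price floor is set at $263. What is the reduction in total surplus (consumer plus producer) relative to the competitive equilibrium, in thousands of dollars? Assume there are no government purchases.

Rearranging supply gives Qs = 8P - 70. In a free market, 1890 - 6P = 8P - 70 gives the equilibrium P* = 140, Q* = 1050.
The floor of 263 is above the equilibrium price 140, so it binds.
At P = 263: Qd = 1890 - 6·263 = 312 and Qs = 8·263 - 70 = 2034.
Quantity traded falls to 312. At Q = 312 the demand price is (1890 - 312)/6 = 263 and the supply price is (70 + 312)/8 = 47.75.
Deadweight loss = ½ · (263 - 47.75) · (1050 - 312) = ½ · 215.25 · 738 = 79427.25.

79427.25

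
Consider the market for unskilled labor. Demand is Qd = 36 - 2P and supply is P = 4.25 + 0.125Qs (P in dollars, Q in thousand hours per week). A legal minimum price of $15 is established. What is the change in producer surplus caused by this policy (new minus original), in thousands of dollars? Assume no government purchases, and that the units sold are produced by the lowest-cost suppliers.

Rearranging supply gives Qs = 8P - 34. Setting quantity demanded equal to quantity supplied, 36 - 2P = 8P - 34, gives P* = 7 and Q* = 22.
Since 15 > 7, the floor is binding.
At P = 15: Qd = 36 - 2·15 = 6 and Qs = 8·15 - 34 = 86.
Producer surplus without the control is ½ · (7 - 4.25) · 22 = 30.25.
With the floor, 6 units are sold at 15. The supply price at Q = 6 is 5, so PS = ½ · [(15 - 4.25) + (15 - 5)] · 6 = 62.25.
Change in producer surplus = 62.25 - 30.25 = 32.

32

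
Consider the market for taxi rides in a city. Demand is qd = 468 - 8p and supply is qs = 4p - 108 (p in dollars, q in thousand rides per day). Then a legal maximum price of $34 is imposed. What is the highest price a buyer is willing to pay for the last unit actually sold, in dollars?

55

Setting quantity demanded equal to quantity supplied, 468 - 8p = 4p - 108, gives p* = 48 and q* = 84.
Since 34 < 48, the ceiling is binding.
At p = 34: qd = 468 - 8·34 = 196 and qs = 4·34 - 108 = 28.
Only 28 units reach the market. On the demand curve, the marginal buyer's willingness to pay at q = 28 is (468 - 28)/8 = 55.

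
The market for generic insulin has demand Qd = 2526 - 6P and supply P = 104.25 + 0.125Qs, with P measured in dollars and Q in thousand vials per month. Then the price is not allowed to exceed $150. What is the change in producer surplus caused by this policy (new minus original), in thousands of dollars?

-65340

Rearranging supply gives Qs = 8P - 834. Without the control the market clears where 2526 - 6P = 8P - 834, i.e. P* = 240 and Q* = 1086.
Since 150 < 240, the ceiling is binding.
At P = 150: Qd = 2526 - 6·150 = 1626 and Qs = 8·150 - 834 = 366.
Producer surplus without the control is ½ · (240 - 104.25) · 1086 = 73712.25.
With the ceiling, producers sell 366 units at 150, so PS = ½ · (150 - 104.25) · 366 = 8372.25.
Change in producer surplus = 8372.25 - 73712.25 = -65340.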